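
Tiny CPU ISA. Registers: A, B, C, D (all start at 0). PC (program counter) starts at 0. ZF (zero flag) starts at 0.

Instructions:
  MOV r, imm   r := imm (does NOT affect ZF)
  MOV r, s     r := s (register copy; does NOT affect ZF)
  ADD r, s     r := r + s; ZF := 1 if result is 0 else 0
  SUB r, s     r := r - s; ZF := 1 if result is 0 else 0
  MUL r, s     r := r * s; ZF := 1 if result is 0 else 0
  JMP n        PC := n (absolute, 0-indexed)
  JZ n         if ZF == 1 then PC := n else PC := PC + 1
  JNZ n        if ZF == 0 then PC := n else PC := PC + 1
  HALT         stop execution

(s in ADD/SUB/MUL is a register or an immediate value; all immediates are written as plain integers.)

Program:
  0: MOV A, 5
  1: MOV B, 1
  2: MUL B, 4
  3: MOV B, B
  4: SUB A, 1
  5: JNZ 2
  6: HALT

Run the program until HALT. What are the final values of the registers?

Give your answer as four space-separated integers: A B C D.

Answer: 0 1024 0 0

Derivation:
Step 1: PC=0 exec 'MOV A, 5'. After: A=5 B=0 C=0 D=0 ZF=0 PC=1
Step 2: PC=1 exec 'MOV B, 1'. After: A=5 B=1 C=0 D=0 ZF=0 PC=2
Step 3: PC=2 exec 'MUL B, 4'. After: A=5 B=4 C=0 D=0 ZF=0 PC=3
Step 4: PC=3 exec 'MOV B, B'. After: A=5 B=4 C=0 D=0 ZF=0 PC=4
Step 5: PC=4 exec 'SUB A, 1'. After: A=4 B=4 C=0 D=0 ZF=0 PC=5
Step 6: PC=5 exec 'JNZ 2'. After: A=4 B=4 C=0 D=0 ZF=0 PC=2
Step 7: PC=2 exec 'MUL B, 4'. After: A=4 B=16 C=0 D=0 ZF=0 PC=3
Step 8: PC=3 exec 'MOV B, B'. After: A=4 B=16 C=0 D=0 ZF=0 PC=4
Step 9: PC=4 exec 'SUB A, 1'. After: A=3 B=16 C=0 D=0 ZF=0 PC=5
Step 10: PC=5 exec 'JNZ 2'. After: A=3 B=16 C=0 D=0 ZF=0 PC=2
Step 11: PC=2 exec 'MUL B, 4'. After: A=3 B=64 C=0 D=0 ZF=0 PC=3
Step 12: PC=3 exec 'MOV B, B'. After: A=3 B=64 C=0 D=0 ZF=0 PC=4
Step 13: PC=4 exec 'SUB A, 1'. After: A=2 B=64 C=0 D=0 ZF=0 PC=5
Step 14: PC=5 exec 'JNZ 2'. After: A=2 B=64 C=0 D=0 ZF=0 PC=2
Step 15: PC=2 exec 'MUL B, 4'. After: A=2 B=256 C=0 D=0 ZF=0 PC=3
Step 16: PC=3 exec 'MOV B, B'. After: A=2 B=256 C=0 D=0 ZF=0 PC=4
Step 17: PC=4 exec 'SUB A, 1'. After: A=1 B=256 C=0 D=0 ZF=0 PC=5
Step 18: PC=5 exec 'JNZ 2'. After: A=1 B=256 C=0 D=0 ZF=0 PC=2
Step 19: PC=2 exec 'MUL B, 4'. After: A=1 B=1024 C=0 D=0 ZF=0 PC=3
Step 20: PC=3 exec 'MOV B, B'. After: A=1 B=1024 C=0 D=0 ZF=0 PC=4
Step 21: PC=4 exec 'SUB A, 1'. After: A=0 B=1024 C=0 D=0 ZF=1 PC=5
Step 22: PC=5 exec 'JNZ 2'. After: A=0 B=1024 C=0 D=0 ZF=1 PC=6
Step 23: PC=6 exec 'HALT'. After: A=0 B=1024 C=0 D=0 ZF=1 PC=6 HALTED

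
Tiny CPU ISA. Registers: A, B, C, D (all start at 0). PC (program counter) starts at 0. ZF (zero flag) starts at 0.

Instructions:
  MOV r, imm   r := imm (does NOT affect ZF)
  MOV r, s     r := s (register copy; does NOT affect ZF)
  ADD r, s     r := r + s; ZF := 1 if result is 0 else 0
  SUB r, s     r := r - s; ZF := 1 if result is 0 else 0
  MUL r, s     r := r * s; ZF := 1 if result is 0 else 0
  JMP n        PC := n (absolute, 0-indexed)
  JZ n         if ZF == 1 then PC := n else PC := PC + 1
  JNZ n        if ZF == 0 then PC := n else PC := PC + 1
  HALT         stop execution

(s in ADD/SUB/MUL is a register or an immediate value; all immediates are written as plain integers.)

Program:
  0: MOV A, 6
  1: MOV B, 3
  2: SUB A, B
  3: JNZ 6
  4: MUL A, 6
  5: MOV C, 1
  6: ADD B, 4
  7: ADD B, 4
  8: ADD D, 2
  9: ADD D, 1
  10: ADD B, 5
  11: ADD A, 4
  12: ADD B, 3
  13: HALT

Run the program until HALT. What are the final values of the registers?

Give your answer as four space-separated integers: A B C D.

Answer: 7 19 0 3

Derivation:
Step 1: PC=0 exec 'MOV A, 6'. After: A=6 B=0 C=0 D=0 ZF=0 PC=1
Step 2: PC=1 exec 'MOV B, 3'. After: A=6 B=3 C=0 D=0 ZF=0 PC=2
Step 3: PC=2 exec 'SUB A, B'. After: A=3 B=3 C=0 D=0 ZF=0 PC=3
Step 4: PC=3 exec 'JNZ 6'. After: A=3 B=3 C=0 D=0 ZF=0 PC=6
Step 5: PC=6 exec 'ADD B, 4'. After: A=3 B=7 C=0 D=0 ZF=0 PC=7
Step 6: PC=7 exec 'ADD B, 4'. After: A=3 B=11 C=0 D=0 ZF=0 PC=8
Step 7: PC=8 exec 'ADD D, 2'. After: A=3 B=11 C=0 D=2 ZF=0 PC=9
Step 8: PC=9 exec 'ADD D, 1'. After: A=3 B=11 C=0 D=3 ZF=0 PC=10
Step 9: PC=10 exec 'ADD B, 5'. After: A=3 B=16 C=0 D=3 ZF=0 PC=11
Step 10: PC=11 exec 'ADD A, 4'. After: A=7 B=16 C=0 D=3 ZF=0 PC=12
Step 11: PC=12 exec 'ADD B, 3'. After: A=7 B=19 C=0 D=3 ZF=0 PC=13
Step 12: PC=13 exec 'HALT'. After: A=7 B=19 C=0 D=3 ZF=0 PC=13 HALTED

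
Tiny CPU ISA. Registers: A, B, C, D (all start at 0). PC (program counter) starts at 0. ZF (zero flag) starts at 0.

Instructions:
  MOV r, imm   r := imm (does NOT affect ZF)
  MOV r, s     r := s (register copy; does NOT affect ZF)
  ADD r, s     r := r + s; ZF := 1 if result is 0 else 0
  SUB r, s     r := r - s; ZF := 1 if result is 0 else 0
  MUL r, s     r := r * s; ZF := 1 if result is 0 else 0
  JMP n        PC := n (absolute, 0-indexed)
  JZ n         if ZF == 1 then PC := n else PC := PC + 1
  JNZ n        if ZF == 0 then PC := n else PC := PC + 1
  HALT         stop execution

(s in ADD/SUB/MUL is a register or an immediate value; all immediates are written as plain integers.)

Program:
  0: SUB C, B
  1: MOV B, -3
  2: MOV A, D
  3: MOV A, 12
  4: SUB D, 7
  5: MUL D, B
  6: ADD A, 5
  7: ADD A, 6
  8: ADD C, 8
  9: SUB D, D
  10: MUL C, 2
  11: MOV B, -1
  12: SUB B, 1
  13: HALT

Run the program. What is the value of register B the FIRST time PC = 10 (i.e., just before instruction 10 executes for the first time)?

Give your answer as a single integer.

Step 1: PC=0 exec 'SUB C, B'. After: A=0 B=0 C=0 D=0 ZF=1 PC=1
Step 2: PC=1 exec 'MOV B, -3'. After: A=0 B=-3 C=0 D=0 ZF=1 PC=2
Step 3: PC=2 exec 'MOV A, D'. After: A=0 B=-3 C=0 D=0 ZF=1 PC=3
Step 4: PC=3 exec 'MOV A, 12'. After: A=12 B=-3 C=0 D=0 ZF=1 PC=4
Step 5: PC=4 exec 'SUB D, 7'. After: A=12 B=-3 C=0 D=-7 ZF=0 PC=5
Step 6: PC=5 exec 'MUL D, B'. After: A=12 B=-3 C=0 D=21 ZF=0 PC=6
Step 7: PC=6 exec 'ADD A, 5'. After: A=17 B=-3 C=0 D=21 ZF=0 PC=7
Step 8: PC=7 exec 'ADD A, 6'. After: A=23 B=-3 C=0 D=21 ZF=0 PC=8
Step 9: PC=8 exec 'ADD C, 8'. After: A=23 B=-3 C=8 D=21 ZF=0 PC=9
Step 10: PC=9 exec 'SUB D, D'. After: A=23 B=-3 C=8 D=0 ZF=1 PC=10
First time PC=10: B=-3

-3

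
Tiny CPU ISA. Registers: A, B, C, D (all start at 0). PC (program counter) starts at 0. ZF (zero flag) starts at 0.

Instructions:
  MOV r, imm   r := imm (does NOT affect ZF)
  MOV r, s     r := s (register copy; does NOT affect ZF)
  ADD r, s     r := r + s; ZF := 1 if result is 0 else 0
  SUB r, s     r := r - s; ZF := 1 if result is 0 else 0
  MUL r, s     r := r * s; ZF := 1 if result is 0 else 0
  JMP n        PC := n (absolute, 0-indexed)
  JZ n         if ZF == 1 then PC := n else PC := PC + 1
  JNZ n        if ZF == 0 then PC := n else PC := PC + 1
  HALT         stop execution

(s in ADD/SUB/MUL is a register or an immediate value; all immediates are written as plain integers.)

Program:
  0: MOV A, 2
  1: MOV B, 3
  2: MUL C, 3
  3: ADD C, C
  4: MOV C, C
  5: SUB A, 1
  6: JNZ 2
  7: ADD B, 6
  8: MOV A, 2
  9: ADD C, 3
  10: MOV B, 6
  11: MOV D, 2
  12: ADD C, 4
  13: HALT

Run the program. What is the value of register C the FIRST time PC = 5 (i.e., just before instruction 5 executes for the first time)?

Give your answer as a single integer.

Step 1: PC=0 exec 'MOV A, 2'. After: A=2 B=0 C=0 D=0 ZF=0 PC=1
Step 2: PC=1 exec 'MOV B, 3'. After: A=2 B=3 C=0 D=0 ZF=0 PC=2
Step 3: PC=2 exec 'MUL C, 3'. After: A=2 B=3 C=0 D=0 ZF=1 PC=3
Step 4: PC=3 exec 'ADD C, C'. After: A=2 B=3 C=0 D=0 ZF=1 PC=4
Step 5: PC=4 exec 'MOV C, C'. After: A=2 B=3 C=0 D=0 ZF=1 PC=5
First time PC=5: C=0

0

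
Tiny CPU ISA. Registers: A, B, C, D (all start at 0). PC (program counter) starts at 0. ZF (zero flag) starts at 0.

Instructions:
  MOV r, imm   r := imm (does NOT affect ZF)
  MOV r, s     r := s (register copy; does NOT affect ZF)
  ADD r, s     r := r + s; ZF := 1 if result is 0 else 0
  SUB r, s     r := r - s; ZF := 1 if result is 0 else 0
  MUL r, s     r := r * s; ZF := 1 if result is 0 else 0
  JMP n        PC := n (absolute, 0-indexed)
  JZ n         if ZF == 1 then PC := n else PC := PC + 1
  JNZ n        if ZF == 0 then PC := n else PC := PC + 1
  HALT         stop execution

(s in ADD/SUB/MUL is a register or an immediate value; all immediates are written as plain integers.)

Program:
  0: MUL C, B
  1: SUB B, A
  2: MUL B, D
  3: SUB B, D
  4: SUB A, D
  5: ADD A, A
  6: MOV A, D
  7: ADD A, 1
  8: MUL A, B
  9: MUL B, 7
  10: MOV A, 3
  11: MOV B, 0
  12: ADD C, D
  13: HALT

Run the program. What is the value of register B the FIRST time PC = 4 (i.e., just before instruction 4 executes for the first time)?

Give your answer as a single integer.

Step 1: PC=0 exec 'MUL C, B'. After: A=0 B=0 C=0 D=0 ZF=1 PC=1
Step 2: PC=1 exec 'SUB B, A'. After: A=0 B=0 C=0 D=0 ZF=1 PC=2
Step 3: PC=2 exec 'MUL B, D'. After: A=0 B=0 C=0 D=0 ZF=1 PC=3
Step 4: PC=3 exec 'SUB B, D'. After: A=0 B=0 C=0 D=0 ZF=1 PC=4
First time PC=4: B=0

0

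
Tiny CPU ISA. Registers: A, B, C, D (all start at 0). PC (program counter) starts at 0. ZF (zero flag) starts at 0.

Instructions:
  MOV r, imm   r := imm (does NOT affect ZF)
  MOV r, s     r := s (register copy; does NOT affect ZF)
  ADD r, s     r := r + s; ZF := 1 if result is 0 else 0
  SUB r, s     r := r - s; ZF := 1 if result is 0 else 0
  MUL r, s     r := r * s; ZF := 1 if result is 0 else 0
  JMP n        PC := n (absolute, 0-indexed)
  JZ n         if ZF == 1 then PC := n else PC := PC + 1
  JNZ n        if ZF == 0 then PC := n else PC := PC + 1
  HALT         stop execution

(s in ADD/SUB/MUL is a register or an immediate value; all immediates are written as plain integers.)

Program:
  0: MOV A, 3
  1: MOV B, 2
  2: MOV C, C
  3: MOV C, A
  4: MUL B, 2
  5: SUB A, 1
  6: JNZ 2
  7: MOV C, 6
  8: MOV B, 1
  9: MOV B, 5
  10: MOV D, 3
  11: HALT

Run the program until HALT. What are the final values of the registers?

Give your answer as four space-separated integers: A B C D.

Answer: 0 5 6 3

Derivation:
Step 1: PC=0 exec 'MOV A, 3'. After: A=3 B=0 C=0 D=0 ZF=0 PC=1
Step 2: PC=1 exec 'MOV B, 2'. After: A=3 B=2 C=0 D=0 ZF=0 PC=2
Step 3: PC=2 exec 'MOV C, C'. After: A=3 B=2 C=0 D=0 ZF=0 PC=3
Step 4: PC=3 exec 'MOV C, A'. After: A=3 B=2 C=3 D=0 ZF=0 PC=4
Step 5: PC=4 exec 'MUL B, 2'. After: A=3 B=4 C=3 D=0 ZF=0 PC=5
Step 6: PC=5 exec 'SUB A, 1'. After: A=2 B=4 C=3 D=0 ZF=0 PC=6
Step 7: PC=6 exec 'JNZ 2'. After: A=2 B=4 C=3 D=0 ZF=0 PC=2
Step 8: PC=2 exec 'MOV C, C'. After: A=2 B=4 C=3 D=0 ZF=0 PC=3
Step 9: PC=3 exec 'MOV C, A'. After: A=2 B=4 C=2 D=0 ZF=0 PC=4
Step 10: PC=4 exec 'MUL B, 2'. After: A=2 B=8 C=2 D=0 ZF=0 PC=5
Step 11: PC=5 exec 'SUB A, 1'. After: A=1 B=8 C=2 D=0 ZF=0 PC=6
Step 12: PC=6 exec 'JNZ 2'. After: A=1 B=8 C=2 D=0 ZF=0 PC=2
Step 13: PC=2 exec 'MOV C, C'. After: A=1 B=8 C=2 D=0 ZF=0 PC=3
Step 14: PC=3 exec 'MOV C, A'. After: A=1 B=8 C=1 D=0 ZF=0 PC=4
Step 15: PC=4 exec 'MUL B, 2'. After: A=1 B=16 C=1 D=0 ZF=0 PC=5
Step 16: PC=5 exec 'SUB A, 1'. After: A=0 B=16 C=1 D=0 ZF=1 PC=6
Step 17: PC=6 exec 'JNZ 2'. After: A=0 B=16 C=1 D=0 ZF=1 PC=7
Step 18: PC=7 exec 'MOV C, 6'. After: A=0 B=16 C=6 D=0 ZF=1 PC=8
Step 19: PC=8 exec 'MOV B, 1'. After: A=0 B=1 C=6 D=0 ZF=1 PC=9
Step 20: PC=9 exec 'MOV B, 5'. After: A=0 B=5 C=6 D=0 ZF=1 PC=10
Step 21: PC=10 exec 'MOV D, 3'. After: A=0 B=5 C=6 D=3 ZF=1 PC=11
Step 22: PC=11 exec 'HALT'. After: A=0 B=5 C=6 D=3 ZF=1 PC=11 HALTED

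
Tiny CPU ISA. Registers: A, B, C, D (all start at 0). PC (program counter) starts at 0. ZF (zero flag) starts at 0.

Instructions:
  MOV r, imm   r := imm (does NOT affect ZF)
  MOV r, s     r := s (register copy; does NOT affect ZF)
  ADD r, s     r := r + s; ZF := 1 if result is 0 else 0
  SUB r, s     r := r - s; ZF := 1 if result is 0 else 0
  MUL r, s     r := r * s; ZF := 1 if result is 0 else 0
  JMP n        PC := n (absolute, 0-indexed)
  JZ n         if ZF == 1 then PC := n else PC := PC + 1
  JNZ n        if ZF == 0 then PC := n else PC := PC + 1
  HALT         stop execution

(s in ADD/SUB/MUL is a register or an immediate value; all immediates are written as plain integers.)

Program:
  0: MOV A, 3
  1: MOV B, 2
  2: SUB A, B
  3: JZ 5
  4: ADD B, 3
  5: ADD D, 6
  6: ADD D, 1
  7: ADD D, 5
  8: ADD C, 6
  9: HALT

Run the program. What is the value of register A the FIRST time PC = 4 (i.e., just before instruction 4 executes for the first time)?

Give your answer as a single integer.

Step 1: PC=0 exec 'MOV A, 3'. After: A=3 B=0 C=0 D=0 ZF=0 PC=1
Step 2: PC=1 exec 'MOV B, 2'. After: A=3 B=2 C=0 D=0 ZF=0 PC=2
Step 3: PC=2 exec 'SUB A, B'. After: A=1 B=2 C=0 D=0 ZF=0 PC=3
Step 4: PC=3 exec 'JZ 5'. After: A=1 B=2 C=0 D=0 ZF=0 PC=4
First time PC=4: A=1

1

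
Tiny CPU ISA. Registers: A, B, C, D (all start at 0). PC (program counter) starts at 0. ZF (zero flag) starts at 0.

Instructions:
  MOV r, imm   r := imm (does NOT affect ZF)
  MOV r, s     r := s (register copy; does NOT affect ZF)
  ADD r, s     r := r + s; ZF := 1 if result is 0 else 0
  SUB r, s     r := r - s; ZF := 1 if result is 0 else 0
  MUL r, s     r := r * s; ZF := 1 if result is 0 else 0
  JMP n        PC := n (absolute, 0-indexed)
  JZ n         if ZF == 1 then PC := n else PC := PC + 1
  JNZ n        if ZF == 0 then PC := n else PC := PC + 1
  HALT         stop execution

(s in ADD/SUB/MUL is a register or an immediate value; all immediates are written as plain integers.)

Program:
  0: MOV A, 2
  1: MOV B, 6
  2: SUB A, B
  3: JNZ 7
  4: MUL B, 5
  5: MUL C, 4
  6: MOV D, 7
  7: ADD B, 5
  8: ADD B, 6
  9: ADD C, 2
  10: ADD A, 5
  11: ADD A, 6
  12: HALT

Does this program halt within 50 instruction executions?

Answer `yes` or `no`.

Step 1: PC=0 exec 'MOV A, 2'. After: A=2 B=0 C=0 D=0 ZF=0 PC=1
Step 2: PC=1 exec 'MOV B, 6'. After: A=2 B=6 C=0 D=0 ZF=0 PC=2
Step 3: PC=2 exec 'SUB A, B'. After: A=-4 B=6 C=0 D=0 ZF=0 PC=3
Step 4: PC=3 exec 'JNZ 7'. After: A=-4 B=6 C=0 D=0 ZF=0 PC=7
Step 5: PC=7 exec 'ADD B, 5'. After: A=-4 B=11 C=0 D=0 ZF=0 PC=8
Step 6: PC=8 exec 'ADD B, 6'. After: A=-4 B=17 C=0 D=0 ZF=0 PC=9
Step 7: PC=9 exec 'ADD C, 2'. After: A=-4 B=17 C=2 D=0 ZF=0 PC=10
Step 8: PC=10 exec 'ADD A, 5'. After: A=1 B=17 C=2 D=0 ZF=0 PC=11
Step 9: PC=11 exec 'ADD A, 6'. After: A=7 B=17 C=2 D=0 ZF=0 PC=12
Step 10: PC=12 exec 'HALT'. After: A=7 B=17 C=2 D=0 ZF=0 PC=12 HALTED

Answer: yes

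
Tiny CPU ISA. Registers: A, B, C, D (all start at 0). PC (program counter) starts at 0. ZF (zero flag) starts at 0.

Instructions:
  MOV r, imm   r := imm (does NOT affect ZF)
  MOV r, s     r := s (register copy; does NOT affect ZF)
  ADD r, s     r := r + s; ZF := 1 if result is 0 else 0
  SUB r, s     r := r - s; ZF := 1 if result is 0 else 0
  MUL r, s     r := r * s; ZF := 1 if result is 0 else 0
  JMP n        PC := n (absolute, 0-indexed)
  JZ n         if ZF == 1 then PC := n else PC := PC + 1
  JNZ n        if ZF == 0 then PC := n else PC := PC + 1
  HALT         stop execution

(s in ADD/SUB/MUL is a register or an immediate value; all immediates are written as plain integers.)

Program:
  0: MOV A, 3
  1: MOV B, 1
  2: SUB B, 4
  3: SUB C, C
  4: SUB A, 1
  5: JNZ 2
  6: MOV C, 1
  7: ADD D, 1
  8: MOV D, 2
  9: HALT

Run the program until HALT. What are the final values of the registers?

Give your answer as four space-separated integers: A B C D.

Answer: 0 -11 1 2

Derivation:
Step 1: PC=0 exec 'MOV A, 3'. After: A=3 B=0 C=0 D=0 ZF=0 PC=1
Step 2: PC=1 exec 'MOV B, 1'. After: A=3 B=1 C=0 D=0 ZF=0 PC=2
Step 3: PC=2 exec 'SUB B, 4'. After: A=3 B=-3 C=0 D=0 ZF=0 PC=3
Step 4: PC=3 exec 'SUB C, C'. After: A=3 B=-3 C=0 D=0 ZF=1 PC=4
Step 5: PC=4 exec 'SUB A, 1'. After: A=2 B=-3 C=0 D=0 ZF=0 PC=5
Step 6: PC=5 exec 'JNZ 2'. After: A=2 B=-3 C=0 D=0 ZF=0 PC=2
Step 7: PC=2 exec 'SUB B, 4'. After: A=2 B=-7 C=0 D=0 ZF=0 PC=3
Step 8: PC=3 exec 'SUB C, C'. After: A=2 B=-7 C=0 D=0 ZF=1 PC=4
Step 9: PC=4 exec 'SUB A, 1'. After: A=1 B=-7 C=0 D=0 ZF=0 PC=5
Step 10: PC=5 exec 'JNZ 2'. After: A=1 B=-7 C=0 D=0 ZF=0 PC=2
Step 11: PC=2 exec 'SUB B, 4'. After: A=1 B=-11 C=0 D=0 ZF=0 PC=3
Step 12: PC=3 exec 'SUB C, C'. After: A=1 B=-11 C=0 D=0 ZF=1 PC=4
Step 13: PC=4 exec 'SUB A, 1'. After: A=0 B=-11 C=0 D=0 ZF=1 PC=5
Step 14: PC=5 exec 'JNZ 2'. After: A=0 B=-11 C=0 D=0 ZF=1 PC=6
Step 15: PC=6 exec 'MOV C, 1'. After: A=0 B=-11 C=1 D=0 ZF=1 PC=7
Step 16: PC=7 exec 'ADD D, 1'. After: A=0 B=-11 C=1 D=1 ZF=0 PC=8
Step 17: PC=8 exec 'MOV D, 2'. After: A=0 B=-11 C=1 D=2 ZF=0 PC=9
Step 18: PC=9 exec 'HALT'. After: A=0 B=-11 C=1 D=2 ZF=0 PC=9 HALTED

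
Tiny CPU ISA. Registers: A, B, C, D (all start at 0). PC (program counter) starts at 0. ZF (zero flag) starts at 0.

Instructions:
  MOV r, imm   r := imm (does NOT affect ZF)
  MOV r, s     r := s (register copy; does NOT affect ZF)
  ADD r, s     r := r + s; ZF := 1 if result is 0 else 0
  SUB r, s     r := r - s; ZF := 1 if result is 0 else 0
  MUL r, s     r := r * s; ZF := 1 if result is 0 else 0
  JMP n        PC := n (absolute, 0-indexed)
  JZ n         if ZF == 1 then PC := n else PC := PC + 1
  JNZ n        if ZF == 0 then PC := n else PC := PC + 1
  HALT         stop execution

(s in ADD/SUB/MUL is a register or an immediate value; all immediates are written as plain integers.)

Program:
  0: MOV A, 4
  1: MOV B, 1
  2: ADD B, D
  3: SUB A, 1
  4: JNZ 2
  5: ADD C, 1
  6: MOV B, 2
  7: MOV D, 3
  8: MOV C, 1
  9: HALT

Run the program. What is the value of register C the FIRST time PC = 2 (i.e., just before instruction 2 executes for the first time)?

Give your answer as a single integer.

Step 1: PC=0 exec 'MOV A, 4'. After: A=4 B=0 C=0 D=0 ZF=0 PC=1
Step 2: PC=1 exec 'MOV B, 1'. After: A=4 B=1 C=0 D=0 ZF=0 PC=2
First time PC=2: C=0

0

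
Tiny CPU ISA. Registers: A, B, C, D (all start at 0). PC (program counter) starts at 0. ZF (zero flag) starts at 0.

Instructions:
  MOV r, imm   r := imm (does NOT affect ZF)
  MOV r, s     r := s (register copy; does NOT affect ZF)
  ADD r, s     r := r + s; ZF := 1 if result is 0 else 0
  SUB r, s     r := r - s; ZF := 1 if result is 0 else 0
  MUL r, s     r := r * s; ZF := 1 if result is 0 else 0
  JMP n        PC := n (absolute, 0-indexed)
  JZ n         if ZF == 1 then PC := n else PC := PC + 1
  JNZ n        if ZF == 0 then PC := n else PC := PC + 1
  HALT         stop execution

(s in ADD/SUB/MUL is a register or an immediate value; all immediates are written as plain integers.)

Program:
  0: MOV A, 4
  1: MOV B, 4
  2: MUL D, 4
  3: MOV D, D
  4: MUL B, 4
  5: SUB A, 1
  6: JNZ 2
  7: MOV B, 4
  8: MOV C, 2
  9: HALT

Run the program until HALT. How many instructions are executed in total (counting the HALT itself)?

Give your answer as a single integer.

Answer: 25

Derivation:
Step 1: PC=0 exec 'MOV A, 4'. After: A=4 B=0 C=0 D=0 ZF=0 PC=1
Step 2: PC=1 exec 'MOV B, 4'. After: A=4 B=4 C=0 D=0 ZF=0 PC=2
Step 3: PC=2 exec 'MUL D, 4'. After: A=4 B=4 C=0 D=0 ZF=1 PC=3
Step 4: PC=3 exec 'MOV D, D'. After: A=4 B=4 C=0 D=0 ZF=1 PC=4
Step 5: PC=4 exec 'MUL B, 4'. After: A=4 B=16 C=0 D=0 ZF=0 PC=5
Step 6: PC=5 exec 'SUB A, 1'. After: A=3 B=16 C=0 D=0 ZF=0 PC=6
Step 7: PC=6 exec 'JNZ 2'. After: A=3 B=16 C=0 D=0 ZF=0 PC=2
Step 8: PC=2 exec 'MUL D, 4'. After: A=3 B=16 C=0 D=0 ZF=1 PC=3
Step 9: PC=3 exec 'MOV D, D'. After: A=3 B=16 C=0 D=0 ZF=1 PC=4
Step 10: PC=4 exec 'MUL B, 4'. After: A=3 B=64 C=0 D=0 ZF=0 PC=5
Step 11: PC=5 exec 'SUB A, 1'. After: A=2 B=64 C=0 D=0 ZF=0 PC=6
Step 12: PC=6 exec 'JNZ 2'. After: A=2 B=64 C=0 D=0 ZF=0 PC=2
Step 13: PC=2 exec 'MUL D, 4'. After: A=2 B=64 C=0 D=0 ZF=1 PC=3
Step 14: PC=3 exec 'MOV D, D'. After: A=2 B=64 C=0 D=0 ZF=1 PC=4
Step 15: PC=4 exec 'MUL B, 4'. After: A=2 B=256 C=0 D=0 ZF=0 PC=5
Step 16: PC=5 exec 'SUB A, 1'. After: A=1 B=256 C=0 D=0 ZF=0 PC=6
Step 17: PC=6 exec 'JNZ 2'. After: A=1 B=256 C=0 D=0 ZF=0 PC=2
Step 18: PC=2 exec 'MUL D, 4'. After: A=1 B=256 C=0 D=0 ZF=1 PC=3
Step 19: PC=3 exec 'MOV D, D'. After: A=1 B=256 C=0 D=0 ZF=1 PC=4
Step 20: PC=4 exec 'MUL B, 4'. After: A=1 B=1024 C=0 D=0 ZF=0 PC=5
Step 21: PC=5 exec 'SUB A, 1'. After: A=0 B=1024 C=0 D=0 ZF=1 PC=6
Step 22: PC=6 exec 'JNZ 2'. After: A=0 B=1024 C=0 D=0 ZF=1 PC=7
Step 23: PC=7 exec 'MOV B, 4'. After: A=0 B=4 C=0 D=0 ZF=1 PC=8
Step 24: PC=8 exec 'MOV C, 2'. After: A=0 B=4 C=2 D=0 ZF=1 PC=9
Step 25: PC=9 exec 'HALT'. After: A=0 B=4 C=2 D=0 ZF=1 PC=9 HALTED
Total instructions executed: 25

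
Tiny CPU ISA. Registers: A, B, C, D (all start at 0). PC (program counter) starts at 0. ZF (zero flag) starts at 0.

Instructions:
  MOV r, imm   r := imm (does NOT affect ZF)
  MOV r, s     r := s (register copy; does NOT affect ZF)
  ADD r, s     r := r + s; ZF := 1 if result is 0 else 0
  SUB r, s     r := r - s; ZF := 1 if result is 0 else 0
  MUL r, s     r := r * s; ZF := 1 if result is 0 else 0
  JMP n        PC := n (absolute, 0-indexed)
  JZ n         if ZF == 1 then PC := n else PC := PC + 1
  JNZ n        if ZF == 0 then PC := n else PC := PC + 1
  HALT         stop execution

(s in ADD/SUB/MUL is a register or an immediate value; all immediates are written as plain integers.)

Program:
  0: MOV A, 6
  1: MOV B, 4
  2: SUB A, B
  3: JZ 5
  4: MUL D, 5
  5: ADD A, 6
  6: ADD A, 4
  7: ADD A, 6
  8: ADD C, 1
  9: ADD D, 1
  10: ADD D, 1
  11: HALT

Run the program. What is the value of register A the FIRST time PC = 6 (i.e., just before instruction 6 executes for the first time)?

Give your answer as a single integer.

Step 1: PC=0 exec 'MOV A, 6'. After: A=6 B=0 C=0 D=0 ZF=0 PC=1
Step 2: PC=1 exec 'MOV B, 4'. After: A=6 B=4 C=0 D=0 ZF=0 PC=2
Step 3: PC=2 exec 'SUB A, B'. After: A=2 B=4 C=0 D=0 ZF=0 PC=3
Step 4: PC=3 exec 'JZ 5'. After: A=2 B=4 C=0 D=0 ZF=0 PC=4
Step 5: PC=4 exec 'MUL D, 5'. After: A=2 B=4 C=0 D=0 ZF=1 PC=5
Step 6: PC=5 exec 'ADD A, 6'. After: A=8 B=4 C=0 D=0 ZF=0 PC=6
First time PC=6: A=8

8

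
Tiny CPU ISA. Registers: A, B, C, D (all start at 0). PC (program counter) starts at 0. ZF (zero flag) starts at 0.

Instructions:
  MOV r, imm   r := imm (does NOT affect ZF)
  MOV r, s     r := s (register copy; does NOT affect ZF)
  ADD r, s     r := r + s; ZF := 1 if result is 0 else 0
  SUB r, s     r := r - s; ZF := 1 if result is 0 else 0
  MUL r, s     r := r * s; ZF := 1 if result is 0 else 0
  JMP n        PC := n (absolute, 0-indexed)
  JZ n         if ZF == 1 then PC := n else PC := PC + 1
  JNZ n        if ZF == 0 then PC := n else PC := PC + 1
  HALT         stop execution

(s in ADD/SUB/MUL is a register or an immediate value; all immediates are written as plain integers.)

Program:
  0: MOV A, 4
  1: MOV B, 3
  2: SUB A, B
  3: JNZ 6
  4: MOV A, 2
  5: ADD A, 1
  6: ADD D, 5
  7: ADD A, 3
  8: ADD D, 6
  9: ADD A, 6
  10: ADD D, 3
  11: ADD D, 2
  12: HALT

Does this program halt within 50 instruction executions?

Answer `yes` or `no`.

Step 1: PC=0 exec 'MOV A, 4'. After: A=4 B=0 C=0 D=0 ZF=0 PC=1
Step 2: PC=1 exec 'MOV B, 3'. After: A=4 B=3 C=0 D=0 ZF=0 PC=2
Step 3: PC=2 exec 'SUB A, B'. After: A=1 B=3 C=0 D=0 ZF=0 PC=3
Step 4: PC=3 exec 'JNZ 6'. After: A=1 B=3 C=0 D=0 ZF=0 PC=6
Step 5: PC=6 exec 'ADD D, 5'. After: A=1 B=3 C=0 D=5 ZF=0 PC=7
Step 6: PC=7 exec 'ADD A, 3'. After: A=4 B=3 C=0 D=5 ZF=0 PC=8
Step 7: PC=8 exec 'ADD D, 6'. After: A=4 B=3 C=0 D=11 ZF=0 PC=9
Step 8: PC=9 exec 'ADD A, 6'. After: A=10 B=3 C=0 D=11 ZF=0 PC=10
Step 9: PC=10 exec 'ADD D, 3'. After: A=10 B=3 C=0 D=14 ZF=0 PC=11
Step 10: PC=11 exec 'ADD D, 2'. After: A=10 B=3 C=0 D=16 ZF=0 PC=12
Step 11: PC=12 exec 'HALT'. After: A=10 B=3 C=0 D=16 ZF=0 PC=12 HALTED

Answer: yes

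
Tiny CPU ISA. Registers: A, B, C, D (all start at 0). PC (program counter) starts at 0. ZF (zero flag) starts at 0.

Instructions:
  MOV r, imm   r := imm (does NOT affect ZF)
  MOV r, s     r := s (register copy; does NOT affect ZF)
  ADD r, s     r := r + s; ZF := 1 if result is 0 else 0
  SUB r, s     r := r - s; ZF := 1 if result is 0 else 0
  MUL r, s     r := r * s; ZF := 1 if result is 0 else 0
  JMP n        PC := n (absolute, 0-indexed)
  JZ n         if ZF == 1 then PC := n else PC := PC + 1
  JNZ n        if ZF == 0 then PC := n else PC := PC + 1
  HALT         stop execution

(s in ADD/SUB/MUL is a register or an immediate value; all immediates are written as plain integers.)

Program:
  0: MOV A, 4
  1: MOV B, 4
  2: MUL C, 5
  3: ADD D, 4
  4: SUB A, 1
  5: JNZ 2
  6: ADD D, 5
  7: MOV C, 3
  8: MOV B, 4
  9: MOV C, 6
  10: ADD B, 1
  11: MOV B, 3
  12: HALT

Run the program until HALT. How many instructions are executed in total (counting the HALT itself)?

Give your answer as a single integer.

Answer: 25

Derivation:
Step 1: PC=0 exec 'MOV A, 4'. After: A=4 B=0 C=0 D=0 ZF=0 PC=1
Step 2: PC=1 exec 'MOV B, 4'. After: A=4 B=4 C=0 D=0 ZF=0 PC=2
Step 3: PC=2 exec 'MUL C, 5'. After: A=4 B=4 C=0 D=0 ZF=1 PC=3
Step 4: PC=3 exec 'ADD D, 4'. After: A=4 B=4 C=0 D=4 ZF=0 PC=4
Step 5: PC=4 exec 'SUB A, 1'. After: A=3 B=4 C=0 D=4 ZF=0 PC=5
Step 6: PC=5 exec 'JNZ 2'. After: A=3 B=4 C=0 D=4 ZF=0 PC=2
Step 7: PC=2 exec 'MUL C, 5'. After: A=3 B=4 C=0 D=4 ZF=1 PC=3
Step 8: PC=3 exec 'ADD D, 4'. After: A=3 B=4 C=0 D=8 ZF=0 PC=4
Step 9: PC=4 exec 'SUB A, 1'. After: A=2 B=4 C=0 D=8 ZF=0 PC=5
Step 10: PC=5 exec 'JNZ 2'. After: A=2 B=4 C=0 D=8 ZF=0 PC=2
Step 11: PC=2 exec 'MUL C, 5'. After: A=2 B=4 C=0 D=8 ZF=1 PC=3
Step 12: PC=3 exec 'ADD D, 4'. After: A=2 B=4 C=0 D=12 ZF=0 PC=4
Step 13: PC=4 exec 'SUB A, 1'. After: A=1 B=4 C=0 D=12 ZF=0 PC=5
Step 14: PC=5 exec 'JNZ 2'. After: A=1 B=4 C=0 D=12 ZF=0 PC=2
Step 15: PC=2 exec 'MUL C, 5'. After: A=1 B=4 C=0 D=12 ZF=1 PC=3
Step 16: PC=3 exec 'ADD D, 4'. After: A=1 B=4 C=0 D=16 ZF=0 PC=4
Step 17: PC=4 exec 'SUB A, 1'. After: A=0 B=4 C=0 D=16 ZF=1 PC=5
Step 18: PC=5 exec 'JNZ 2'. After: A=0 B=4 C=0 D=16 ZF=1 PC=6
Step 19: PC=6 exec 'ADD D, 5'. After: A=0 B=4 C=0 D=21 ZF=0 PC=7
Step 20: PC=7 exec 'MOV C, 3'. After: A=0 B=4 C=3 D=21 ZF=0 PC=8
Step 21: PC=8 exec 'MOV B, 4'. After: A=0 B=4 C=3 D=21 ZF=0 PC=9
Step 22: PC=9 exec 'MOV C, 6'. After: A=0 B=4 C=6 D=21 ZF=0 PC=10
Step 23: PC=10 exec 'ADD B, 1'. After: A=0 B=5 C=6 D=21 ZF=0 PC=11
Step 24: PC=11 exec 'MOV B, 3'. After: A=0 B=3 C=6 D=21 ZF=0 PC=12
Step 25: PC=12 exec 'HALT'. After: A=0 B=3 C=6 D=21 ZF=0 PC=12 HALTED
Total instructions executed: 25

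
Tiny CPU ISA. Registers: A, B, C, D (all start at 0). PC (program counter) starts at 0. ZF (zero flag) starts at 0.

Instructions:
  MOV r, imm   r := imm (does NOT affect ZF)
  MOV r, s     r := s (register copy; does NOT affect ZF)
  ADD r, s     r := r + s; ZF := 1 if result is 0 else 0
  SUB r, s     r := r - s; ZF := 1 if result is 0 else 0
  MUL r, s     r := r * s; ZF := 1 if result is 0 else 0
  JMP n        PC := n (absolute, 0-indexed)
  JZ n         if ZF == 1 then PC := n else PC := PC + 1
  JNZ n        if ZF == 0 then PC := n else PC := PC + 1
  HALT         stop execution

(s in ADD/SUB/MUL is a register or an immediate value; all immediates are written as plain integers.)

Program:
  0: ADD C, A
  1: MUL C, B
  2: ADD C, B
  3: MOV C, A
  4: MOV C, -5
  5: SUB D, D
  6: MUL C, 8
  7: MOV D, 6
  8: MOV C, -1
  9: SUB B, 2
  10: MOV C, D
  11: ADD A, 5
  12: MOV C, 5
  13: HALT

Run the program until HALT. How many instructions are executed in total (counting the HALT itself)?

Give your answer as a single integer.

Answer: 14

Derivation:
Step 1: PC=0 exec 'ADD C, A'. After: A=0 B=0 C=0 D=0 ZF=1 PC=1
Step 2: PC=1 exec 'MUL C, B'. After: A=0 B=0 C=0 D=0 ZF=1 PC=2
Step 3: PC=2 exec 'ADD C, B'. After: A=0 B=0 C=0 D=0 ZF=1 PC=3
Step 4: PC=3 exec 'MOV C, A'. After: A=0 B=0 C=0 D=0 ZF=1 PC=4
Step 5: PC=4 exec 'MOV C, -5'. After: A=0 B=0 C=-5 D=0 ZF=1 PC=5
Step 6: PC=5 exec 'SUB D, D'. After: A=0 B=0 C=-5 D=0 ZF=1 PC=6
Step 7: PC=6 exec 'MUL C, 8'. After: A=0 B=0 C=-40 D=0 ZF=0 PC=7
Step 8: PC=7 exec 'MOV D, 6'. After: A=0 B=0 C=-40 D=6 ZF=0 PC=8
Step 9: PC=8 exec 'MOV C, -1'. After: A=0 B=0 C=-1 D=6 ZF=0 PC=9
Step 10: PC=9 exec 'SUB B, 2'. After: A=0 B=-2 C=-1 D=6 ZF=0 PC=10
Step 11: PC=10 exec 'MOV C, D'. After: A=0 B=-2 C=6 D=6 ZF=0 PC=11
Step 12: PC=11 exec 'ADD A, 5'. After: A=5 B=-2 C=6 D=6 ZF=0 PC=12
Step 13: PC=12 exec 'MOV C, 5'. After: A=5 B=-2 C=5 D=6 ZF=0 PC=13
Step 14: PC=13 exec 'HALT'. After: A=5 B=-2 C=5 D=6 ZF=0 PC=13 HALTED
Total instructions executed: 14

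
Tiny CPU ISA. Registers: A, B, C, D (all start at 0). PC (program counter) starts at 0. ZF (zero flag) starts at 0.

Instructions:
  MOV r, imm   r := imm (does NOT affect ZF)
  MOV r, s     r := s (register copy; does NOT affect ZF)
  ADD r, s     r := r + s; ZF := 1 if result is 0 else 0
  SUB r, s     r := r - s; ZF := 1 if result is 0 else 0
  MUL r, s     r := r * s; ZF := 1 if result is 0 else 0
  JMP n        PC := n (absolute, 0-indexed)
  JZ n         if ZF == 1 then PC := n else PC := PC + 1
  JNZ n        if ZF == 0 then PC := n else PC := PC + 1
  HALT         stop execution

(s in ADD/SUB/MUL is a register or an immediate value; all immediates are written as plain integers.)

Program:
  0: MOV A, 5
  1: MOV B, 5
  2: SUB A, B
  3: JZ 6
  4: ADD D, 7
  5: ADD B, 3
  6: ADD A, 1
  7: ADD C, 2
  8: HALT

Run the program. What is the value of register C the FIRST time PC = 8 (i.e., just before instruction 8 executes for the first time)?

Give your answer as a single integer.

Step 1: PC=0 exec 'MOV A, 5'. After: A=5 B=0 C=0 D=0 ZF=0 PC=1
Step 2: PC=1 exec 'MOV B, 5'. After: A=5 B=5 C=0 D=0 ZF=0 PC=2
Step 3: PC=2 exec 'SUB A, B'. After: A=0 B=5 C=0 D=0 ZF=1 PC=3
Step 4: PC=3 exec 'JZ 6'. After: A=0 B=5 C=0 D=0 ZF=1 PC=6
Step 5: PC=6 exec 'ADD A, 1'. After: A=1 B=5 C=0 D=0 ZF=0 PC=7
Step 6: PC=7 exec 'ADD C, 2'. After: A=1 B=5 C=2 D=0 ZF=0 PC=8
First time PC=8: C=2

2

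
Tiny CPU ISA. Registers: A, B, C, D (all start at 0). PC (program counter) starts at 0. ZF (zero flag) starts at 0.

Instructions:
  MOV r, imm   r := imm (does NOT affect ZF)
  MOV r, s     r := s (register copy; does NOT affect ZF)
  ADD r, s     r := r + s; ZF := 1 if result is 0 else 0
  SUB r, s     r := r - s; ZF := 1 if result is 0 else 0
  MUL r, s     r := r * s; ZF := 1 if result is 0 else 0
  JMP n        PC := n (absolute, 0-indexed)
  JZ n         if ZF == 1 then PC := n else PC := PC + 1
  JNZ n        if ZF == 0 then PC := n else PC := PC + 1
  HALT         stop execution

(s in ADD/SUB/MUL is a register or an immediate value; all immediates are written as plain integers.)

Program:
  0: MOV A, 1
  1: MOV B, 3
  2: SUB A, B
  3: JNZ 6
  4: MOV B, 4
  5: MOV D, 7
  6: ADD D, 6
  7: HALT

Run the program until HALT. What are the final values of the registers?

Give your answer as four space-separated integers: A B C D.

Step 1: PC=0 exec 'MOV A, 1'. After: A=1 B=0 C=0 D=0 ZF=0 PC=1
Step 2: PC=1 exec 'MOV B, 3'. After: A=1 B=3 C=0 D=0 ZF=0 PC=2
Step 3: PC=2 exec 'SUB A, B'. After: A=-2 B=3 C=0 D=0 ZF=0 PC=3
Step 4: PC=3 exec 'JNZ 6'. After: A=-2 B=3 C=0 D=0 ZF=0 PC=6
Step 5: PC=6 exec 'ADD D, 6'. After: A=-2 B=3 C=0 D=6 ZF=0 PC=7
Step 6: PC=7 exec 'HALT'. After: A=-2 B=3 C=0 D=6 ZF=0 PC=7 HALTED

Answer: -2 3 0 6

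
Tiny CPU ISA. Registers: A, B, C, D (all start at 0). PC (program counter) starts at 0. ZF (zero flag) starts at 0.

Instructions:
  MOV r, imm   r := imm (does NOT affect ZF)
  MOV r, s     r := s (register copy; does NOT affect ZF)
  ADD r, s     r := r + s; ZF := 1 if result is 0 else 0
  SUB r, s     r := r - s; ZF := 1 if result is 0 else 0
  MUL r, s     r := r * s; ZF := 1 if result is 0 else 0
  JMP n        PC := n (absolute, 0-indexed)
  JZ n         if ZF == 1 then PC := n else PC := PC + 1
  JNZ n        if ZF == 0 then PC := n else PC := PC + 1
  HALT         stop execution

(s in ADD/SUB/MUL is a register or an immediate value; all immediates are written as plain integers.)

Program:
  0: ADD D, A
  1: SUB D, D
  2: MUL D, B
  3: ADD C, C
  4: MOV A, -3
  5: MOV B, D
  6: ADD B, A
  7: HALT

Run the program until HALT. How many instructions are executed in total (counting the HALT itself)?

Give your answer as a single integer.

Answer: 8

Derivation:
Step 1: PC=0 exec 'ADD D, A'. After: A=0 B=0 C=0 D=0 ZF=1 PC=1
Step 2: PC=1 exec 'SUB D, D'. After: A=0 B=0 C=0 D=0 ZF=1 PC=2
Step 3: PC=2 exec 'MUL D, B'. After: A=0 B=0 C=0 D=0 ZF=1 PC=3
Step 4: PC=3 exec 'ADD C, C'. After: A=0 B=0 C=0 D=0 ZF=1 PC=4
Step 5: PC=4 exec 'MOV A, -3'. After: A=-3 B=0 C=0 D=0 ZF=1 PC=5
Step 6: PC=5 exec 'MOV B, D'. After: A=-3 B=0 C=0 D=0 ZF=1 PC=6
Step 7: PC=6 exec 'ADD B, A'. After: A=-3 B=-3 C=0 D=0 ZF=0 PC=7
Step 8: PC=7 exec 'HALT'. After: A=-3 B=-3 C=0 D=0 ZF=0 PC=7 HALTED
Total instructions executed: 8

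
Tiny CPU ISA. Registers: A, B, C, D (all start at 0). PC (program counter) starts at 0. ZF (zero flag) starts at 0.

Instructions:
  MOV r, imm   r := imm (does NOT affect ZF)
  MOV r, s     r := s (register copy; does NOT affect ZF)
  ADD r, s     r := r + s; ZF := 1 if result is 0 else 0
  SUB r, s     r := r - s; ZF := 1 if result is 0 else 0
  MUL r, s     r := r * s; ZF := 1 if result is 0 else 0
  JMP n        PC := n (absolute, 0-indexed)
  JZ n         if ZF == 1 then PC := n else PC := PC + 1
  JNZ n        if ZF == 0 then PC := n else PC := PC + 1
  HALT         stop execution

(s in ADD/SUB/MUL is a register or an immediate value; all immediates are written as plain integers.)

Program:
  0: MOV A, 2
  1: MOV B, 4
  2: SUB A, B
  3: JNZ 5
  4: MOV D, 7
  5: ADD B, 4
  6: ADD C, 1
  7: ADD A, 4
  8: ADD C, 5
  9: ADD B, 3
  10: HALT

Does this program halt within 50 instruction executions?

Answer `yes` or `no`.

Answer: yes

Derivation:
Step 1: PC=0 exec 'MOV A, 2'. After: A=2 B=0 C=0 D=0 ZF=0 PC=1
Step 2: PC=1 exec 'MOV B, 4'. After: A=2 B=4 C=0 D=0 ZF=0 PC=2
Step 3: PC=2 exec 'SUB A, B'. After: A=-2 B=4 C=0 D=0 ZF=0 PC=3
Step 4: PC=3 exec 'JNZ 5'. After: A=-2 B=4 C=0 D=0 ZF=0 PC=5
Step 5: PC=5 exec 'ADD B, 4'. After: A=-2 B=8 C=0 D=0 ZF=0 PC=6
Step 6: PC=6 exec 'ADD C, 1'. After: A=-2 B=8 C=1 D=0 ZF=0 PC=7
Step 7: PC=7 exec 'ADD A, 4'. After: A=2 B=8 C=1 D=0 ZF=0 PC=8
Step 8: PC=8 exec 'ADD C, 5'. After: A=2 B=8 C=6 D=0 ZF=0 PC=9
Step 9: PC=9 exec 'ADD B, 3'. After: A=2 B=11 C=6 D=0 ZF=0 PC=10
Step 10: PC=10 exec 'HALT'. After: A=2 B=11 C=6 D=0 ZF=0 PC=10 HALTED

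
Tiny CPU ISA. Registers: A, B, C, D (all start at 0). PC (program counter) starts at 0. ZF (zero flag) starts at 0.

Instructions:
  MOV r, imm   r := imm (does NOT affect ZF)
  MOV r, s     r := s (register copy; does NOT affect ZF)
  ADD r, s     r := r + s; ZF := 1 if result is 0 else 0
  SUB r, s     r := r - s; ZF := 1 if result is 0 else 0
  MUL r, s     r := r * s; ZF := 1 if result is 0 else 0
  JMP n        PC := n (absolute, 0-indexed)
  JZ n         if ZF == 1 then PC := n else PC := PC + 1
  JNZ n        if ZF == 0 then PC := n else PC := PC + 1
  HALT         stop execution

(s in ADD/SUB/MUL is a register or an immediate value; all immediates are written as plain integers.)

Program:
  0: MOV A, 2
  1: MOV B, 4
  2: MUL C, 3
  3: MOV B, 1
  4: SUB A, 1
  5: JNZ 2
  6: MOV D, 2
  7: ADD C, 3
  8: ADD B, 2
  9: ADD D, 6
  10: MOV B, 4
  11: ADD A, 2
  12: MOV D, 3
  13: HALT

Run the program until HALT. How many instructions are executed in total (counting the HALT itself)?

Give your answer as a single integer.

Step 1: PC=0 exec 'MOV A, 2'. After: A=2 B=0 C=0 D=0 ZF=0 PC=1
Step 2: PC=1 exec 'MOV B, 4'. After: A=2 B=4 C=0 D=0 ZF=0 PC=2
Step 3: PC=2 exec 'MUL C, 3'. After: A=2 B=4 C=0 D=0 ZF=1 PC=3
Step 4: PC=3 exec 'MOV B, 1'. After: A=2 B=1 C=0 D=0 ZF=1 PC=4
Step 5: PC=4 exec 'SUB A, 1'. After: A=1 B=1 C=0 D=0 ZF=0 PC=5
Step 6: PC=5 exec 'JNZ 2'. After: A=1 B=1 C=0 D=0 ZF=0 PC=2
Step 7: PC=2 exec 'MUL C, 3'. After: A=1 B=1 C=0 D=0 ZF=1 PC=3
Step 8: PC=3 exec 'MOV B, 1'. After: A=1 B=1 C=0 D=0 ZF=1 PC=4
Step 9: PC=4 exec 'SUB A, 1'. After: A=0 B=1 C=0 D=0 ZF=1 PC=5
Step 10: PC=5 exec 'JNZ 2'. After: A=0 B=1 C=0 D=0 ZF=1 PC=6
Step 11: PC=6 exec 'MOV D, 2'. After: A=0 B=1 C=0 D=2 ZF=1 PC=7
Step 12: PC=7 exec 'ADD C, 3'. After: A=0 B=1 C=3 D=2 ZF=0 PC=8
Step 13: PC=8 exec 'ADD B, 2'. After: A=0 B=3 C=3 D=2 ZF=0 PC=9
Step 14: PC=9 exec 'ADD D, 6'. After: A=0 B=3 C=3 D=8 ZF=0 PC=10
Step 15: PC=10 exec 'MOV B, 4'. After: A=0 B=4 C=3 D=8 ZF=0 PC=11
Step 16: PC=11 exec 'ADD A, 2'. After: A=2 B=4 C=3 D=8 ZF=0 PC=12
Step 17: PC=12 exec 'MOV D, 3'. After: A=2 B=4 C=3 D=3 ZF=0 PC=13
Step 18: PC=13 exec 'HALT'. After: A=2 B=4 C=3 D=3 ZF=0 PC=13 HALTED
Total instructions executed: 18

Answer: 18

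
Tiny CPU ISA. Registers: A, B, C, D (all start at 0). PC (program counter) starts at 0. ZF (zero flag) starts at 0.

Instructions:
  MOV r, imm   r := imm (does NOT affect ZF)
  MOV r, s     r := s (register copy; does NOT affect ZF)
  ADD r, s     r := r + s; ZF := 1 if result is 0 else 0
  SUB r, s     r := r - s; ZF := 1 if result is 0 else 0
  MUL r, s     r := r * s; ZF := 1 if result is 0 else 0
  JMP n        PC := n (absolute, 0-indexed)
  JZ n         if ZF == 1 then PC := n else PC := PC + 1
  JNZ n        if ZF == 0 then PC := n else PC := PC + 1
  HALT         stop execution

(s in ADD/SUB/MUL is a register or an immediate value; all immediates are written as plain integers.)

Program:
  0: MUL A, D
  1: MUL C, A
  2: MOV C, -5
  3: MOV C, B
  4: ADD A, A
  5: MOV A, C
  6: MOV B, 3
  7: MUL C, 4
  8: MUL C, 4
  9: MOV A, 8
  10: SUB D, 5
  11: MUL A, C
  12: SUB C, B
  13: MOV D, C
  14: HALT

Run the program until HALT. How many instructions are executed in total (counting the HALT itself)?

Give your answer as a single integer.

Step 1: PC=0 exec 'MUL A, D'. After: A=0 B=0 C=0 D=0 ZF=1 PC=1
Step 2: PC=1 exec 'MUL C, A'. After: A=0 B=0 C=0 D=0 ZF=1 PC=2
Step 3: PC=2 exec 'MOV C, -5'. After: A=0 B=0 C=-5 D=0 ZF=1 PC=3
Step 4: PC=3 exec 'MOV C, B'. After: A=0 B=0 C=0 D=0 ZF=1 PC=4
Step 5: PC=4 exec 'ADD A, A'. After: A=0 B=0 C=0 D=0 ZF=1 PC=5
Step 6: PC=5 exec 'MOV A, C'. After: A=0 B=0 C=0 D=0 ZF=1 PC=6
Step 7: PC=6 exec 'MOV B, 3'. After: A=0 B=3 C=0 D=0 ZF=1 PC=7
Step 8: PC=7 exec 'MUL C, 4'. After: A=0 B=3 C=0 D=0 ZF=1 PC=8
Step 9: PC=8 exec 'MUL C, 4'. After: A=0 B=3 C=0 D=0 ZF=1 PC=9
Step 10: PC=9 exec 'MOV A, 8'. After: A=8 B=3 C=0 D=0 ZF=1 PC=10
Step 11: PC=10 exec 'SUB D, 5'. After: A=8 B=3 C=0 D=-5 ZF=0 PC=11
Step 12: PC=11 exec 'MUL A, C'. After: A=0 B=3 C=0 D=-5 ZF=1 PC=12
Step 13: PC=12 exec 'SUB C, B'. After: A=0 B=3 C=-3 D=-5 ZF=0 PC=13
Step 14: PC=13 exec 'MOV D, C'. After: A=0 B=3 C=-3 D=-3 ZF=0 PC=14
Step 15: PC=14 exec 'HALT'. After: A=0 B=3 C=-3 D=-3 ZF=0 PC=14 HALTED
Total instructions executed: 15

Answer: 15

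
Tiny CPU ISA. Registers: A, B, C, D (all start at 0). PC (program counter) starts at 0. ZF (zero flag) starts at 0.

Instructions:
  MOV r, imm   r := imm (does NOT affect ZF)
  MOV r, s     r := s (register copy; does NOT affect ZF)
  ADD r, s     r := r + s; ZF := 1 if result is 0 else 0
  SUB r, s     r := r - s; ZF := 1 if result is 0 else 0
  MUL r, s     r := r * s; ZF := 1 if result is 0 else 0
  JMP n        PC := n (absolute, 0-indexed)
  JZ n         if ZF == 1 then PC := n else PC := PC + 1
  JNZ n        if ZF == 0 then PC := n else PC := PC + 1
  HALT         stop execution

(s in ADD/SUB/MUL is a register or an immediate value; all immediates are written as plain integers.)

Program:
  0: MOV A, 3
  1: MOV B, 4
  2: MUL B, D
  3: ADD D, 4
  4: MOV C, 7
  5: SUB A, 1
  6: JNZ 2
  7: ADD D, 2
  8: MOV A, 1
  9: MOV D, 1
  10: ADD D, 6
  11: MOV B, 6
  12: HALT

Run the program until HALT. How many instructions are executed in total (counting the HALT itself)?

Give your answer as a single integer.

Answer: 23

Derivation:
Step 1: PC=0 exec 'MOV A, 3'. After: A=3 B=0 C=0 D=0 ZF=0 PC=1
Step 2: PC=1 exec 'MOV B, 4'. After: A=3 B=4 C=0 D=0 ZF=0 PC=2
Step 3: PC=2 exec 'MUL B, D'. After: A=3 B=0 C=0 D=0 ZF=1 PC=3
Step 4: PC=3 exec 'ADD D, 4'. After: A=3 B=0 C=0 D=4 ZF=0 PC=4
Step 5: PC=4 exec 'MOV C, 7'. After: A=3 B=0 C=7 D=4 ZF=0 PC=5
Step 6: PC=5 exec 'SUB A, 1'. After: A=2 B=0 C=7 D=4 ZF=0 PC=6
Step 7: PC=6 exec 'JNZ 2'. After: A=2 B=0 C=7 D=4 ZF=0 PC=2
Step 8: PC=2 exec 'MUL B, D'. After: A=2 B=0 C=7 D=4 ZF=1 PC=3
Step 9: PC=3 exec 'ADD D, 4'. After: A=2 B=0 C=7 D=8 ZF=0 PC=4
Step 10: PC=4 exec 'MOV C, 7'. After: A=2 B=0 C=7 D=8 ZF=0 PC=5
Step 11: PC=5 exec 'SUB A, 1'. After: A=1 B=0 C=7 D=8 ZF=0 PC=6
Step 12: PC=6 exec 'JNZ 2'. After: A=1 B=0 C=7 D=8 ZF=0 PC=2
Step 13: PC=2 exec 'MUL B, D'. After: A=1 B=0 C=7 D=8 ZF=1 PC=3
Step 14: PC=3 exec 'ADD D, 4'. After: A=1 B=0 C=7 D=12 ZF=0 PC=4
Step 15: PC=4 exec 'MOV C, 7'. After: A=1 B=0 C=7 D=12 ZF=0 PC=5
Step 16: PC=5 exec 'SUB A, 1'. After: A=0 B=0 C=7 D=12 ZF=1 PC=6
Step 17: PC=6 exec 'JNZ 2'. After: A=0 B=0 C=7 D=12 ZF=1 PC=7
Step 18: PC=7 exec 'ADD D, 2'. After: A=0 B=0 C=7 D=14 ZF=0 PC=8
Step 19: PC=8 exec 'MOV A, 1'. After: A=1 B=0 C=7 D=14 ZF=0 PC=9
Step 20: PC=9 exec 'MOV D, 1'. After: A=1 B=0 C=7 D=1 ZF=0 PC=10
Step 21: PC=10 exec 'ADD D, 6'. After: A=1 B=0 C=7 D=7 ZF=0 PC=11
Step 22: PC=11 exec 'MOV B, 6'. After: A=1 B=6 C=7 D=7 ZF=0 PC=12
Step 23: PC=12 exec 'HALT'. After: A=1 B=6 C=7 D=7 ZF=0 PC=12 HALTED
Total instructions executed: 23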